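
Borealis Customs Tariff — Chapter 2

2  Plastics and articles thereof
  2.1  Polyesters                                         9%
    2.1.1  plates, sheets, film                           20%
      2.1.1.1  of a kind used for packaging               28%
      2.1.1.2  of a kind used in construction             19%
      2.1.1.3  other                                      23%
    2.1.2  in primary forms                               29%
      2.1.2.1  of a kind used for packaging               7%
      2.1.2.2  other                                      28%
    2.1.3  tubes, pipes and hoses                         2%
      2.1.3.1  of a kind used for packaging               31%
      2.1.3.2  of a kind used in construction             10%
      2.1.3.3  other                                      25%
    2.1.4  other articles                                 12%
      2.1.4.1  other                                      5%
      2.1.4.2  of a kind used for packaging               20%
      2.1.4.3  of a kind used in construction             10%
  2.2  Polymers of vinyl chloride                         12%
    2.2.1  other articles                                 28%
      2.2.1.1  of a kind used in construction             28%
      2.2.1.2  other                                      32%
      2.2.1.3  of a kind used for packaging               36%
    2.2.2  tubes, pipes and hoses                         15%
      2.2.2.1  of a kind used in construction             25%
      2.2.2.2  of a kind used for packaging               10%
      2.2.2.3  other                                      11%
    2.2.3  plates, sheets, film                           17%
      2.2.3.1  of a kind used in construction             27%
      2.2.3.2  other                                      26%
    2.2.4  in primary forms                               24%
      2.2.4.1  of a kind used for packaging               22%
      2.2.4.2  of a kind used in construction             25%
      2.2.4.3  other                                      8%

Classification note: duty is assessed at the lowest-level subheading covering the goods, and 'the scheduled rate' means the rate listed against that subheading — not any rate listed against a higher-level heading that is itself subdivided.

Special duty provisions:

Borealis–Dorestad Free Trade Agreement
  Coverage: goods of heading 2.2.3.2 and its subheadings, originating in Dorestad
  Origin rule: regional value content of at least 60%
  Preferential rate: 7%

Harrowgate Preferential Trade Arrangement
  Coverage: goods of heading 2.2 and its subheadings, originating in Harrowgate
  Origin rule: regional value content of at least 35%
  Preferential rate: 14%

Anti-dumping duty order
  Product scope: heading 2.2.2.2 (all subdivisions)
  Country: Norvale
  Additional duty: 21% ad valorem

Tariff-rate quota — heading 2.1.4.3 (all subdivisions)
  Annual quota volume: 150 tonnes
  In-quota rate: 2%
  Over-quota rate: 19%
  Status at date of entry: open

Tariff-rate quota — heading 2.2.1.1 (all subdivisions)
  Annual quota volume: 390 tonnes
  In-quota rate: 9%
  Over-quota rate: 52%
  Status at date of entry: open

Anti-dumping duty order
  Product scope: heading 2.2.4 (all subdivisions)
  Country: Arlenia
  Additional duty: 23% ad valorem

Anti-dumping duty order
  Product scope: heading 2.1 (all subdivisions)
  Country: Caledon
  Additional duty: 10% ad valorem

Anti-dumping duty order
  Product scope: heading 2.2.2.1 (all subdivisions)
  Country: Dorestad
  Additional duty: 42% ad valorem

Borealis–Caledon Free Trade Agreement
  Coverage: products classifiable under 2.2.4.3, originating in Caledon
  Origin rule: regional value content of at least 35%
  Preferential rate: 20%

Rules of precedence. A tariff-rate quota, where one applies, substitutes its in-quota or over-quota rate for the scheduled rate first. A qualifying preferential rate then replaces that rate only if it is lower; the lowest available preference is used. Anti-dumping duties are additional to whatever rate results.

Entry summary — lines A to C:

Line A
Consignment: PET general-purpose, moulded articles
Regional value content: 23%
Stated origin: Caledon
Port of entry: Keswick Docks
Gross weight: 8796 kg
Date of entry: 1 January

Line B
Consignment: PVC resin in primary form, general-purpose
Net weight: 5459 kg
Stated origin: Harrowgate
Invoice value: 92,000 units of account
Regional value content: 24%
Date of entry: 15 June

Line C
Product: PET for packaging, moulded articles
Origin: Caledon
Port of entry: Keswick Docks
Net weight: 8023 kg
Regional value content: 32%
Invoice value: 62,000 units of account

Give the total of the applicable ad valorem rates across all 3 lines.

Line A: PET → 2.1; moulded articles → 2.1.4; general-purpose → 2.1.4.1. Scheduled 5%. Caledon agreement on 2.2.4.3: 2.1.4.1 not covered; anti-dumping (Caledon, 2.1): +10%; total 5% + 10% = 15%. → 15%.
Line B: PVC → 2.2; resin in primary form → 2.2.4; general-purpose → 2.2.4.3. Scheduled 8%. Harrowgate agreement on 2.2: RVC < 35%. → 8%.
Line C: PET → 2.1; moulded articles → 2.1.4; for packaging → 2.1.4.2. Scheduled 20%. Caledon agreement on 2.2.4.3: 2.1.4.2 not covered; anti-dumping (Caledon, 2.1): +10%; total 20% + 10% = 30%. → 30%.
Sum: 15% + 8% + 30% = 53%.

53%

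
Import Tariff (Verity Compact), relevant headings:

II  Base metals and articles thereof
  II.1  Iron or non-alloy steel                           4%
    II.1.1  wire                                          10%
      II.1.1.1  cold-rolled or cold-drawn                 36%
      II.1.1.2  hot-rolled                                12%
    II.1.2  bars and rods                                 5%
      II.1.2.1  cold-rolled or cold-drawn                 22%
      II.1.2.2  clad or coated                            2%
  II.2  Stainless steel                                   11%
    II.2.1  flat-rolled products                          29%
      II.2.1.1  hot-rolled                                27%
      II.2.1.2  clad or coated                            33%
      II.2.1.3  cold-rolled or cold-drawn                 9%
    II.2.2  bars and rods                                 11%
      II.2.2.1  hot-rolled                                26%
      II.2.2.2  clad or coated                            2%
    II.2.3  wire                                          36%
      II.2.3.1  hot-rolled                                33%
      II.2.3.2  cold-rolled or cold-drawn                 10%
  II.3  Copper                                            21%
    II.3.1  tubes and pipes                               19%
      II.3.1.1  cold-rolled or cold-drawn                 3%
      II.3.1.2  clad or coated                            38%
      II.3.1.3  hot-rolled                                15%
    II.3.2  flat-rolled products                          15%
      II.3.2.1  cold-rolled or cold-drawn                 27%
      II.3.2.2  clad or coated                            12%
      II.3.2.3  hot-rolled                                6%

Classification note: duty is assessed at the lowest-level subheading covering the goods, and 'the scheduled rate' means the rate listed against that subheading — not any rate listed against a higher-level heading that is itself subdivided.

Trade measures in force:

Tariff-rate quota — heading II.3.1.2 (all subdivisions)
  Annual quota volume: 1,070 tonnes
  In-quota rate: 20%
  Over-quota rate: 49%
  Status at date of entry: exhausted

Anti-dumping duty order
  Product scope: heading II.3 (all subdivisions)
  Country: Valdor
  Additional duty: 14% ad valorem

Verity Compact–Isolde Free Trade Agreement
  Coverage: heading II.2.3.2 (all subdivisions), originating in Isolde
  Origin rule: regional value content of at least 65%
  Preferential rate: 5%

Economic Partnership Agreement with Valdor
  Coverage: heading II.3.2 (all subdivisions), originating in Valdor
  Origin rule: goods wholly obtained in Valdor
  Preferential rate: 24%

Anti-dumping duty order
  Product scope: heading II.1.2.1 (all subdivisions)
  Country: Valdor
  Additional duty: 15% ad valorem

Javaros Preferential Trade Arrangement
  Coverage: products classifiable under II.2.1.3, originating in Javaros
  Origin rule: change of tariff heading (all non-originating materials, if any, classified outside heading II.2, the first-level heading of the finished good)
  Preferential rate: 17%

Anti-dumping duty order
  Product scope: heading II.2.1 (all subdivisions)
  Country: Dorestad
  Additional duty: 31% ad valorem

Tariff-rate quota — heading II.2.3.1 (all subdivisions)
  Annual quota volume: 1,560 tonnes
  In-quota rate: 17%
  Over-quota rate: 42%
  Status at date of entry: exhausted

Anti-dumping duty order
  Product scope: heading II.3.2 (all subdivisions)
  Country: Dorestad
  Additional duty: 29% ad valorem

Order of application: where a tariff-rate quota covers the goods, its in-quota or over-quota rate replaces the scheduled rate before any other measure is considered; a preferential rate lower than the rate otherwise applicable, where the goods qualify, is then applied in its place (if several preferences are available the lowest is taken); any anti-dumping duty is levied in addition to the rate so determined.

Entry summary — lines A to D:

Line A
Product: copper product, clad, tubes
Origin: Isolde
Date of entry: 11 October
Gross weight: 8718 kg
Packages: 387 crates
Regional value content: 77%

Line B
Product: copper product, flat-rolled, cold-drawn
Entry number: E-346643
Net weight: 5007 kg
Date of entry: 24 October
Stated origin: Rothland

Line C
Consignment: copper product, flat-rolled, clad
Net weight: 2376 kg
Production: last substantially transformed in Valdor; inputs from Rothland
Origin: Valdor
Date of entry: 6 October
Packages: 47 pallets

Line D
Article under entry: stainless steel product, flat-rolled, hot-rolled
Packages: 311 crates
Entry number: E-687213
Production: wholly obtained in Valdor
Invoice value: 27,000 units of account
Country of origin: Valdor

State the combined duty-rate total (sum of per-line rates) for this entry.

129%

Line A: copper → II.3; tubes → II.3.1; clad → II.3.1.2. Scheduled 38%. quota on II.3.1.2 exhausted → over-quota 49%; Isolde agreement on II.2.3.2: II.3.1.2 not covered. → 49%.
Line B: copper → II.3; flat-rolled → II.3.2; cold-drawn → II.3.2.1. Scheduled 27%. No special measure applies. → 27%.
Line C: copper → II.3; flat-rolled → II.3.2; clad → II.3.2.2. Scheduled 12%. Valdor agreement on II.3.2: not wholly obtained; anti-dumping (Valdor, II.3): +14%; total 12% + 14% = 26%. → 26%.
Line D: stainless steel → II.2; flat-rolled → II.2.1; hot-rolled → II.2.1.1. Scheduled 27%. Valdor agreement on II.3.2: II.2.1.1 not covered. → 27%.
Sum: 49% + 27% + 26% + 27% = 129%.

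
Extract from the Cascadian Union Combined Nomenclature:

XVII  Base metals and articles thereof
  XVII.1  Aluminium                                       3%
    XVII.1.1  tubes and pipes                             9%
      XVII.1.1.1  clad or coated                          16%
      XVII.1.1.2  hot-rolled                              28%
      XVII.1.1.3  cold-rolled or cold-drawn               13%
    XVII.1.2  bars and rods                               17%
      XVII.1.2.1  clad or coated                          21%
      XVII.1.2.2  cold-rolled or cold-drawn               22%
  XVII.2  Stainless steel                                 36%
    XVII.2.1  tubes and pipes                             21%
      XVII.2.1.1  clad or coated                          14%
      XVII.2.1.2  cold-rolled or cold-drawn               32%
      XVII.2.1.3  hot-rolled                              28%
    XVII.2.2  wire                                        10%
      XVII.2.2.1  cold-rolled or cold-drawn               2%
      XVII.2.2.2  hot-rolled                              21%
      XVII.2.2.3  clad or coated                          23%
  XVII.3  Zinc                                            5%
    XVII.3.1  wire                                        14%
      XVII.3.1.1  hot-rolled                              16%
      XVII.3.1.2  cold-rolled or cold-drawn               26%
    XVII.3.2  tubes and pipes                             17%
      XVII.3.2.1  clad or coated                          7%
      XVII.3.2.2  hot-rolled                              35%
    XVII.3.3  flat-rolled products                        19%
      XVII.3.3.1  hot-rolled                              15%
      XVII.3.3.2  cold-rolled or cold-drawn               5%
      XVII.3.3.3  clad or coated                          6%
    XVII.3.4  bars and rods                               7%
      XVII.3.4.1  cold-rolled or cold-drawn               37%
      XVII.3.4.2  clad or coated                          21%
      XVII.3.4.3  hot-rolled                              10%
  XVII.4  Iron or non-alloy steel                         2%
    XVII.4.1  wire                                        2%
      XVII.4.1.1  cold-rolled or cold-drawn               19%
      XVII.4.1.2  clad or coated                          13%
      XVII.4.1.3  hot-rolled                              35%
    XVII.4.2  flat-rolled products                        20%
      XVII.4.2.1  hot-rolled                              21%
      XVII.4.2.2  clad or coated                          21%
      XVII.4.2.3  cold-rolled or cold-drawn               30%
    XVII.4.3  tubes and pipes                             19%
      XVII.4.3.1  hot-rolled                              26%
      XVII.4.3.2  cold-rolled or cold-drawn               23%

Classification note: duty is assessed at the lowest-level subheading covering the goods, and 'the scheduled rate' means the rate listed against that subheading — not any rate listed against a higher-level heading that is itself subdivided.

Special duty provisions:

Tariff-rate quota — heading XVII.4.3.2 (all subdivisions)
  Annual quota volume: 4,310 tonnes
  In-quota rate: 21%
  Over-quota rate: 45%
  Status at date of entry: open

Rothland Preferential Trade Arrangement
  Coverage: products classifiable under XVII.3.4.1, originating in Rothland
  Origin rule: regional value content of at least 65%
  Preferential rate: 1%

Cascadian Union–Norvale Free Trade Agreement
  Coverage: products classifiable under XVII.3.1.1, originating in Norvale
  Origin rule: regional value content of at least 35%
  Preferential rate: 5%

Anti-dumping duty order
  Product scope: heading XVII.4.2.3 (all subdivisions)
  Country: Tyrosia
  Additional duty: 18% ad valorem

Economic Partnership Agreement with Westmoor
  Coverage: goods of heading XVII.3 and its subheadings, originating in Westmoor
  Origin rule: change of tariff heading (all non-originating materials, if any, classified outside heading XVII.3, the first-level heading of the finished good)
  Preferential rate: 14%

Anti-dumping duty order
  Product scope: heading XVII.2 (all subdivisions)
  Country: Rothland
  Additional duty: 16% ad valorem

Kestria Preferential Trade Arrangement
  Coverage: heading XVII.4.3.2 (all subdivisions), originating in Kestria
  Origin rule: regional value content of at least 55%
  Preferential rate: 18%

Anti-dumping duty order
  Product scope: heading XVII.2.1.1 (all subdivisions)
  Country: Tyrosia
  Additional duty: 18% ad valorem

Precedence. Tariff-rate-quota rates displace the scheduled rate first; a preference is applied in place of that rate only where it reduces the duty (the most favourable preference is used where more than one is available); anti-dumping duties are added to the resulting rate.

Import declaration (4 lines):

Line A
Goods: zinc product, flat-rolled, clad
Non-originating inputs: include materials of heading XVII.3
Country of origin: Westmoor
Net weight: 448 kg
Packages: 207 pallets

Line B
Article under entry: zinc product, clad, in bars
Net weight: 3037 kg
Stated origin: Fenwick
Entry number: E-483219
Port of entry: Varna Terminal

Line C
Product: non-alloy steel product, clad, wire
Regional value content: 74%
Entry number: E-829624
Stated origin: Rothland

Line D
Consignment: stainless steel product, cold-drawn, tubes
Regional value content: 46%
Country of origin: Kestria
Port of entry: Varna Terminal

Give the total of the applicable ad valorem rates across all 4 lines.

Line A: zinc → XVII.3; flat-rolled → XVII.3.3; clad → XVII.3.3.3. Scheduled 6%. Westmoor agreement on XVII.3: CTH not met. → 6%.
Line B: zinc → XVII.3; in bars → XVII.3.4; clad → XVII.3.4.2. Scheduled 21%. No special measure applies. → 21%.
Line C: non-alloy steel → XVII.4; wire → XVII.4.1; clad → XVII.4.1.2. Scheduled 13%. Rothland agreement on XVII.3.4.1: XVII.4.1.2 not covered. → 13%.
Line D: stainless steel → XVII.2; tubes → XVII.2.1; cold-drawn → XVII.2.1.2. Scheduled 32%. Kestria agreement on XVII.4.3.2: XVII.2.1.2 not covered. → 32%.
Sum: 6% + 21% + 13% + 32% = 72%.

72%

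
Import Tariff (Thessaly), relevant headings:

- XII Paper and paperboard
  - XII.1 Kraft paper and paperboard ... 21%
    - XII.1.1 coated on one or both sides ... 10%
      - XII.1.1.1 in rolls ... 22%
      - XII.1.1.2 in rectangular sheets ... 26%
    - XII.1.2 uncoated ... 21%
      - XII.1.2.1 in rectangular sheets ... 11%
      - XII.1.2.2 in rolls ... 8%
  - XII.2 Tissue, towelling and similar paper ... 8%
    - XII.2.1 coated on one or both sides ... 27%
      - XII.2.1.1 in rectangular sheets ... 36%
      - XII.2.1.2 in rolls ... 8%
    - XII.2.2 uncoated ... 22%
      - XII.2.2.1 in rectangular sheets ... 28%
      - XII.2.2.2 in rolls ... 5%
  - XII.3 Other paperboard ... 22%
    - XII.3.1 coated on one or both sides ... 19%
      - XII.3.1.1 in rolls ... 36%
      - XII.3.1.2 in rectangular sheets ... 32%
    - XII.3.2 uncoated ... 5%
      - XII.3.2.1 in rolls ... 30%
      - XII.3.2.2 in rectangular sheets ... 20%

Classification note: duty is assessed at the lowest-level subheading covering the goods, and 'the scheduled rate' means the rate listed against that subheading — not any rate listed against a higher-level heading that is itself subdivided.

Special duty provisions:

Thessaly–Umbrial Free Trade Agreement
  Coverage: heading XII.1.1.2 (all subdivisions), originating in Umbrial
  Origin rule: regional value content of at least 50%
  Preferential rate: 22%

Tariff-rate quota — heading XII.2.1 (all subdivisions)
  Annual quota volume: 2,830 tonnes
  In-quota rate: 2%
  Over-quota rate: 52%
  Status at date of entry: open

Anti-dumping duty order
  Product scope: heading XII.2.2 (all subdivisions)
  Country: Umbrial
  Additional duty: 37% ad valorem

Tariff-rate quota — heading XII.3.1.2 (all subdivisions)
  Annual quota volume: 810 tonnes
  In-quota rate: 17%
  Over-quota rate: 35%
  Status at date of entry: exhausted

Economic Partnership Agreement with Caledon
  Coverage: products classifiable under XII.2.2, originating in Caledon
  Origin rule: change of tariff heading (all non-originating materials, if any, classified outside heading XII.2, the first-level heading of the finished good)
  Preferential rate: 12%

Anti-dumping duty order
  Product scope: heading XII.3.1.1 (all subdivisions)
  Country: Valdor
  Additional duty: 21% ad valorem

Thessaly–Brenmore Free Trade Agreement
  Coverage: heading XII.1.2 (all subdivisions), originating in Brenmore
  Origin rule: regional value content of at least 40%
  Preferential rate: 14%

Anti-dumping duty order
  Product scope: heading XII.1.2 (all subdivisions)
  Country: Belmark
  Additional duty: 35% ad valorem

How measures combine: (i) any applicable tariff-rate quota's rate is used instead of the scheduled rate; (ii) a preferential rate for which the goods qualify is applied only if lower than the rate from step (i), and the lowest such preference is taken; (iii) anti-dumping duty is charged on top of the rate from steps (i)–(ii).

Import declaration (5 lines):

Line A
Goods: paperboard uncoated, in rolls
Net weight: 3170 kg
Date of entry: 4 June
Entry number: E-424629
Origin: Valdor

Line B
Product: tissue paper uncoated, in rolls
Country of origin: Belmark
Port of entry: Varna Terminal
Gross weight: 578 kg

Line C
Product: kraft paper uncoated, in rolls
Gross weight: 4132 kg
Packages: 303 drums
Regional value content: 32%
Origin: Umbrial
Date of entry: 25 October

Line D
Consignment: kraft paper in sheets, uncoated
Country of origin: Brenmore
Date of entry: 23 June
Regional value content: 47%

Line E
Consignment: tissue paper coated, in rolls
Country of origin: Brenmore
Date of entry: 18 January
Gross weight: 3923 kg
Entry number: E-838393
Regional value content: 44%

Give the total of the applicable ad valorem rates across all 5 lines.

Line A: paperboard → XII.3; uncoated → XII.3.2; in rolls → XII.3.2.1. Scheduled 30%. No special measure applies. → 30%.
Line B: tissue paper → XII.2; uncoated → XII.2.2; in rolls → XII.2.2.2. Scheduled 5%. No special measure applies. → 5%.
Line C: kraft paper → XII.1; uncoated → XII.1.2; in rolls → XII.1.2.2. Scheduled 8%. Umbrial agreement on XII.1.1.2: XII.1.2.2 not covered. → 8%.
Line D: kraft paper → XII.1; uncoated → XII.1.2; in sheets → XII.1.2.1. Scheduled 11%. Brenmore agreement on XII.1.2: RVC ≥ 40% → 14% available; preference 14% not lower than 11% → no reduction. → 11%.
Line E: tissue paper → XII.2; coated → XII.2.1; in rolls → XII.2.1.2. Scheduled 8%. quota on XII.2.1 open → in-quota 2%; Brenmore agreement on XII.1.2: XII.2.1.2 not covered. → 2%.
Sum: 30% + 5% + 8% + 11% + 2% = 56%.

56%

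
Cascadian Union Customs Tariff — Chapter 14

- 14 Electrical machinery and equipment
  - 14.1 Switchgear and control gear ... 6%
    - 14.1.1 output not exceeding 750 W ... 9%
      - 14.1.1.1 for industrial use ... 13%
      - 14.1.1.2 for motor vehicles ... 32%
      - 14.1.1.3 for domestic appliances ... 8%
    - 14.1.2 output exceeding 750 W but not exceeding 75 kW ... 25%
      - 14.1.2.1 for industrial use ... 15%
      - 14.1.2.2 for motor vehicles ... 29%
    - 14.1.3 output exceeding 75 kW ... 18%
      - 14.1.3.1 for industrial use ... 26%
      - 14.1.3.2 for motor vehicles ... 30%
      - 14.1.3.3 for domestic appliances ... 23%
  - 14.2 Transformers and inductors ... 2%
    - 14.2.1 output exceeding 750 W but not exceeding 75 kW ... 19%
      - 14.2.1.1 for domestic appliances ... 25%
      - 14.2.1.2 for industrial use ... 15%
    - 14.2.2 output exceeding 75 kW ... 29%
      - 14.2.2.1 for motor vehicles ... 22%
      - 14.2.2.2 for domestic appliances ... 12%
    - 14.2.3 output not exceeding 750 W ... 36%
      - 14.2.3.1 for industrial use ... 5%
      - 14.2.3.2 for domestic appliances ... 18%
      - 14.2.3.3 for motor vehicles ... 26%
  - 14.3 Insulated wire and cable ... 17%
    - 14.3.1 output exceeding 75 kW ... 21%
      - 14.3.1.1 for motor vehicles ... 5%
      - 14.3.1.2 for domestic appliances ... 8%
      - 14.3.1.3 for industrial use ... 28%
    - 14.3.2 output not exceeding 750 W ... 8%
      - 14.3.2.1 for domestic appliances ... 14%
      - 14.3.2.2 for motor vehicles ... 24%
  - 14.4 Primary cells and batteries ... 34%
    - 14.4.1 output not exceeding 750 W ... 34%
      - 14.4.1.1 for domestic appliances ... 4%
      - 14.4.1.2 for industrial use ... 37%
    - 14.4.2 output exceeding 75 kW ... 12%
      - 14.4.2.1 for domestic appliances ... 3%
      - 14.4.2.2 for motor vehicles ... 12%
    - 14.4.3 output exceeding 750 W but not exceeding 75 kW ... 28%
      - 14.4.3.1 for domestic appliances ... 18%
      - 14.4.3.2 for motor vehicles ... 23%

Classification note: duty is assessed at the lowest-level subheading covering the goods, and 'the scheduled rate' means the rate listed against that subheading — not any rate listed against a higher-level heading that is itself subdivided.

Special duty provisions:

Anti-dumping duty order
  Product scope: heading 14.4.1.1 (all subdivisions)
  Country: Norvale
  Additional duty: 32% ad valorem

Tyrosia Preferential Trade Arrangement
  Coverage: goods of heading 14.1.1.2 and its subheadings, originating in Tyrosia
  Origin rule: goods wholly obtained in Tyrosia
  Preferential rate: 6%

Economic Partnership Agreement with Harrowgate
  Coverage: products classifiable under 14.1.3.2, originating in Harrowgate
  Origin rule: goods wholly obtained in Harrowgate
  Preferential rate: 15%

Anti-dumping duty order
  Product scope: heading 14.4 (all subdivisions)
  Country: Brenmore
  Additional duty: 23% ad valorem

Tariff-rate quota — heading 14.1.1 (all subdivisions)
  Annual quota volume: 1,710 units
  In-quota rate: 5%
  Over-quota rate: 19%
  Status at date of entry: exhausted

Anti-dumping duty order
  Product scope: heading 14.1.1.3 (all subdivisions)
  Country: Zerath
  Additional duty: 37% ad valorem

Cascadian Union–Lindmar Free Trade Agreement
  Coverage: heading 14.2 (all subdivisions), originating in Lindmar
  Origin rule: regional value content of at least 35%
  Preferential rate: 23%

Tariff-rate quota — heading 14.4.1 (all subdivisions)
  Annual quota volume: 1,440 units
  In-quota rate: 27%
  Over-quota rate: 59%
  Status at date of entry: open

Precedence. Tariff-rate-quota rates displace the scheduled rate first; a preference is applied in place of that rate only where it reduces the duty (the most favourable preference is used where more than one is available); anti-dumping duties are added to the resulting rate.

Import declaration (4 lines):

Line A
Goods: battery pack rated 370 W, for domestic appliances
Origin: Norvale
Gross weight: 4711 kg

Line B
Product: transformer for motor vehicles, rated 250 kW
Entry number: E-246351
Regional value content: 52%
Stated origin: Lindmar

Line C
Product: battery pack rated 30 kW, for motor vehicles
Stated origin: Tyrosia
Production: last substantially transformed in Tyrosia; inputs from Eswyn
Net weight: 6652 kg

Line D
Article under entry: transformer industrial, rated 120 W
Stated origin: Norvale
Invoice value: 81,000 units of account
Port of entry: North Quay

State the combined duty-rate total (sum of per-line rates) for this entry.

Line A: battery pack → 14.4; rated 370 W → 14.4.1; for domestic appliances → 14.4.1.1. Scheduled 4%. quota on 14.4.1 open → in-quota 27%; anti-dumping (Norvale, 14.4.1.1): +32%; total 27% + 32% = 59%. → 59%.
Line B: transformer → 14.2; rated 250 kW → 14.2.2; for motor vehicles → 14.2.2.1. Scheduled 22%. Lindmar agreement on 14.2: RVC ≥ 35% → 23% available; preference 23% not lower than 22% → no reduction. → 22%.
Line C: battery pack → 14.4; rated 30 kW → 14.4.3; for motor vehicles → 14.4.3.2. Scheduled 23%. Tyrosia agreement on 14.1.1.2: 14.4.3.2 not covered. → 23%.
Line D: transformer → 14.2; rated 120 W → 14.2.3; industrial → 14.2.3.1. Scheduled 5%. No special measure applies. → 5%.
Sum: 59% + 22% + 23% + 5% = 109%.

109%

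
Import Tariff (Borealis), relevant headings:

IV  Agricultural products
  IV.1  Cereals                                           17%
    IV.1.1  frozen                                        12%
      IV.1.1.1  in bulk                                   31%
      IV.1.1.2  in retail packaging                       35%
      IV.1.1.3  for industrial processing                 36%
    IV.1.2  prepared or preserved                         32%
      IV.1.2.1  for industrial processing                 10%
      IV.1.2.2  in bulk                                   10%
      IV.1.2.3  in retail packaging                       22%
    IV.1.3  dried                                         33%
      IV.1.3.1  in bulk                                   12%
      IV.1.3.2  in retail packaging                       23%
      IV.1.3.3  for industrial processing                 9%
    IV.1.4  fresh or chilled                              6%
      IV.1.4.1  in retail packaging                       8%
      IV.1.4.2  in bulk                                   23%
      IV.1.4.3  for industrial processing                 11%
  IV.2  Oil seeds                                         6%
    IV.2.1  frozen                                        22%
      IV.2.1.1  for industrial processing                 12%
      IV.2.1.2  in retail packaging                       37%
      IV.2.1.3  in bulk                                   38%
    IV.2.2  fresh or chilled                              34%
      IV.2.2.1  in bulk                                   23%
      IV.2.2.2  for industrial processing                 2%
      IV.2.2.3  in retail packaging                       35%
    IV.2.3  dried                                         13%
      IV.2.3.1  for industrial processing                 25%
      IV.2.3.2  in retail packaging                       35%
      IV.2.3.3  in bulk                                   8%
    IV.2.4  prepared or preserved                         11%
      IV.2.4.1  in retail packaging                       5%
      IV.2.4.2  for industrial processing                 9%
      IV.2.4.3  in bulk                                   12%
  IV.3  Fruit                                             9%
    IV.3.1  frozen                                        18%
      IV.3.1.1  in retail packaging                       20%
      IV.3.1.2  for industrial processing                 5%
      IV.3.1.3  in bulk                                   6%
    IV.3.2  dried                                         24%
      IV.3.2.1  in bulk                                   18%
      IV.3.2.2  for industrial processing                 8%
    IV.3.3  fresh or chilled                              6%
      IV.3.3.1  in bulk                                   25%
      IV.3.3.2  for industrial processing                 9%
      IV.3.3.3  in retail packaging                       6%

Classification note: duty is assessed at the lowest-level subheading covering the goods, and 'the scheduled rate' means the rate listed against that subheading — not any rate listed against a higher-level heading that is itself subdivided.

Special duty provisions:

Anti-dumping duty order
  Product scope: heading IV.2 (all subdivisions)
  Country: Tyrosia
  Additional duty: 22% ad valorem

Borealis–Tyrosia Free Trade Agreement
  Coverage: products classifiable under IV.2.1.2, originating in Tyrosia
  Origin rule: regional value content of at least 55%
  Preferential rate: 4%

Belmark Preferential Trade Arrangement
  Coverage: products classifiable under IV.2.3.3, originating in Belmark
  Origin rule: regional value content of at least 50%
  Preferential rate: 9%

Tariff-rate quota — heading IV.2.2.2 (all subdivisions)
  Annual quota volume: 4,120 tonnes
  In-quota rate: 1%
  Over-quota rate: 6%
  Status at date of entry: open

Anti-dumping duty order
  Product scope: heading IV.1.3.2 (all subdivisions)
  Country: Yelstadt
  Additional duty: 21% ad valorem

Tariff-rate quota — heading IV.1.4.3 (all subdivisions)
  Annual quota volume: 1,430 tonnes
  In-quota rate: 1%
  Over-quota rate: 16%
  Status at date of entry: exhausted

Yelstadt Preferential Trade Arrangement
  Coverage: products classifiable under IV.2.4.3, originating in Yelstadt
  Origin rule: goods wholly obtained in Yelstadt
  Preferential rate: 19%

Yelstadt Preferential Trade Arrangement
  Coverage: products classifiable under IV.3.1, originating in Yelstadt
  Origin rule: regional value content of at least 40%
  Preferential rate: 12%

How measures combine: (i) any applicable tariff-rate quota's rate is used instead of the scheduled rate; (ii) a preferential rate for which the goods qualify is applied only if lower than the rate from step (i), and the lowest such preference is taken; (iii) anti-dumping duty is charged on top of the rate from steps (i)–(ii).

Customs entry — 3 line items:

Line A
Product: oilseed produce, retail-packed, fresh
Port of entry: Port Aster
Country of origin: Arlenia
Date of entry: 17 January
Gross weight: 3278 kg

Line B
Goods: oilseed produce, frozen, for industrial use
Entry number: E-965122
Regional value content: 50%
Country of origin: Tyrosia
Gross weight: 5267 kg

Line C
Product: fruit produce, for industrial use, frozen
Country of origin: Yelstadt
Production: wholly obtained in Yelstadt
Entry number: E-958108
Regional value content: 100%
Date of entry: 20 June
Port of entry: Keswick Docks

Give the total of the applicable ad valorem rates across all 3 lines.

74%

Line A: oilseed → IV.2; fresh → IV.2.2; retail-packed → IV.2.2.3. Scheduled 35%. No special measure applies. → 35%.
Line B: oilseed → IV.2; frozen → IV.2.1; for industrial use → IV.2.1.1. Scheduled 12%. Tyrosia agreement on IV.2.1.2: IV.2.1.1 not covered; anti-dumping (Tyrosia, IV.2): +22%; total 12% + 22% = 34%. → 34%.
Line C: fruit → IV.3; frozen → IV.3.1; for industrial use → IV.3.1.2. Scheduled 5%. Yelstadt agreement on IV.2.4.3: IV.3.1.2 not covered; Yelstadt agreement on IV.3.1: RVC ≥ 40% → 12% available; preference 12% not lower than 5% → no reduction. → 5%.
Sum: 35% + 34% + 5% = 74%.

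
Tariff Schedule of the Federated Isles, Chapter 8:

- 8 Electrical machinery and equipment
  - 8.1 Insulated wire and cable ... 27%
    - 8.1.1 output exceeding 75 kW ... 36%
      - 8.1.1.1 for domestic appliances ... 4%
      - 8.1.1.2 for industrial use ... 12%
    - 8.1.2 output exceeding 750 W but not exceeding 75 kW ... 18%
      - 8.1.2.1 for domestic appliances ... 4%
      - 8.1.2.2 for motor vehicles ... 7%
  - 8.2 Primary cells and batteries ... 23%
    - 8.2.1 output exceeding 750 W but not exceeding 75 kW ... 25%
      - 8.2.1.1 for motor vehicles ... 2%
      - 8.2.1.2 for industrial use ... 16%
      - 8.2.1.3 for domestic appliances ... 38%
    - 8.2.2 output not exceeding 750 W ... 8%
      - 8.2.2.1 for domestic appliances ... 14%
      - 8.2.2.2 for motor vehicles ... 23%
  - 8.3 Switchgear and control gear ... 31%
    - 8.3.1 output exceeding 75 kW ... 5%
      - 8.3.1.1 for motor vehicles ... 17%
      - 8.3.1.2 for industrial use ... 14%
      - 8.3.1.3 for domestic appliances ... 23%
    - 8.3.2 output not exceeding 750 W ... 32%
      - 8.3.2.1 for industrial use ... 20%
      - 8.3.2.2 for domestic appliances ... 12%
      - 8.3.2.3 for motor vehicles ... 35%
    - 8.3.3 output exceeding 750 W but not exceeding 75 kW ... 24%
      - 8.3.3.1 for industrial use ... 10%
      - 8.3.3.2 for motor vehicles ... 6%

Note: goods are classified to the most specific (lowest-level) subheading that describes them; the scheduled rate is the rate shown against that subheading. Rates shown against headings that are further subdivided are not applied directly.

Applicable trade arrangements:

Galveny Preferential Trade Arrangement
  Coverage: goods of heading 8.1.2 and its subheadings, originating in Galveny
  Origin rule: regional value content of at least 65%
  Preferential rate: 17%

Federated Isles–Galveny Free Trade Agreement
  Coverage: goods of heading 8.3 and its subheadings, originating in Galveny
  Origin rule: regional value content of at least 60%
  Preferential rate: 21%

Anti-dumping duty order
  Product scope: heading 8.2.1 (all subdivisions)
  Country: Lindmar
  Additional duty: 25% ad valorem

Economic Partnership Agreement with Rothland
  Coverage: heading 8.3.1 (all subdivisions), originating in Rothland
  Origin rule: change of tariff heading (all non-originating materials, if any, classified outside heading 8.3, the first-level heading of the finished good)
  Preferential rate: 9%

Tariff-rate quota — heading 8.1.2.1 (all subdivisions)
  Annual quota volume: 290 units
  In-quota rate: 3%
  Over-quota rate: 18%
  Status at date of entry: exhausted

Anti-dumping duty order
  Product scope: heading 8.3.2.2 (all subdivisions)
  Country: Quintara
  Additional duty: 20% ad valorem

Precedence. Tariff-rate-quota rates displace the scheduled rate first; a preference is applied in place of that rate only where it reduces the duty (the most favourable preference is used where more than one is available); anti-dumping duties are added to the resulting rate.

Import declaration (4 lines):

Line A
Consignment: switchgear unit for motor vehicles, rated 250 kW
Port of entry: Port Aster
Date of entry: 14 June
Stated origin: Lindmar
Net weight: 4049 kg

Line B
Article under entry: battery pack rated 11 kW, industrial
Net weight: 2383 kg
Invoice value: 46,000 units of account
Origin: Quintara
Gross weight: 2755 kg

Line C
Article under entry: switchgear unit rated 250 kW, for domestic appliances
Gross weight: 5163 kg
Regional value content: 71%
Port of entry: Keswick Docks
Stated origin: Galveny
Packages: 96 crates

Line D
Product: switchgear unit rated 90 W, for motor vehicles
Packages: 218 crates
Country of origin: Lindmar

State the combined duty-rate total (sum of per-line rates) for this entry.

Line A: switchgear unit → 8.3; rated 250 kW → 8.3.1; for motor vehicles → 8.3.1.1. Scheduled 17%. No special measure applies. → 17%.
Line B: battery pack → 8.2; rated 11 kW → 8.2.1; industrial → 8.2.1.2. Scheduled 16%. No special measure applies. → 16%.
Line C: switchgear unit → 8.3; rated 250 kW → 8.3.1; for domestic appliances → 8.3.1.3. Scheduled 23%. Galveny agreement on 8.1.2: 8.3.1.3 not covered; Galveny agreement on 8.3: RVC ≥ 60% → 21% available; preferential 21%. → 21%.
Line D: switchgear unit → 8.3; rated 90 W → 8.3.2; for motor vehicles → 8.3.2.3. Scheduled 35%. No special measure applies. → 35%.
Sum: 17% + 16% + 21% + 35% = 89%.

89%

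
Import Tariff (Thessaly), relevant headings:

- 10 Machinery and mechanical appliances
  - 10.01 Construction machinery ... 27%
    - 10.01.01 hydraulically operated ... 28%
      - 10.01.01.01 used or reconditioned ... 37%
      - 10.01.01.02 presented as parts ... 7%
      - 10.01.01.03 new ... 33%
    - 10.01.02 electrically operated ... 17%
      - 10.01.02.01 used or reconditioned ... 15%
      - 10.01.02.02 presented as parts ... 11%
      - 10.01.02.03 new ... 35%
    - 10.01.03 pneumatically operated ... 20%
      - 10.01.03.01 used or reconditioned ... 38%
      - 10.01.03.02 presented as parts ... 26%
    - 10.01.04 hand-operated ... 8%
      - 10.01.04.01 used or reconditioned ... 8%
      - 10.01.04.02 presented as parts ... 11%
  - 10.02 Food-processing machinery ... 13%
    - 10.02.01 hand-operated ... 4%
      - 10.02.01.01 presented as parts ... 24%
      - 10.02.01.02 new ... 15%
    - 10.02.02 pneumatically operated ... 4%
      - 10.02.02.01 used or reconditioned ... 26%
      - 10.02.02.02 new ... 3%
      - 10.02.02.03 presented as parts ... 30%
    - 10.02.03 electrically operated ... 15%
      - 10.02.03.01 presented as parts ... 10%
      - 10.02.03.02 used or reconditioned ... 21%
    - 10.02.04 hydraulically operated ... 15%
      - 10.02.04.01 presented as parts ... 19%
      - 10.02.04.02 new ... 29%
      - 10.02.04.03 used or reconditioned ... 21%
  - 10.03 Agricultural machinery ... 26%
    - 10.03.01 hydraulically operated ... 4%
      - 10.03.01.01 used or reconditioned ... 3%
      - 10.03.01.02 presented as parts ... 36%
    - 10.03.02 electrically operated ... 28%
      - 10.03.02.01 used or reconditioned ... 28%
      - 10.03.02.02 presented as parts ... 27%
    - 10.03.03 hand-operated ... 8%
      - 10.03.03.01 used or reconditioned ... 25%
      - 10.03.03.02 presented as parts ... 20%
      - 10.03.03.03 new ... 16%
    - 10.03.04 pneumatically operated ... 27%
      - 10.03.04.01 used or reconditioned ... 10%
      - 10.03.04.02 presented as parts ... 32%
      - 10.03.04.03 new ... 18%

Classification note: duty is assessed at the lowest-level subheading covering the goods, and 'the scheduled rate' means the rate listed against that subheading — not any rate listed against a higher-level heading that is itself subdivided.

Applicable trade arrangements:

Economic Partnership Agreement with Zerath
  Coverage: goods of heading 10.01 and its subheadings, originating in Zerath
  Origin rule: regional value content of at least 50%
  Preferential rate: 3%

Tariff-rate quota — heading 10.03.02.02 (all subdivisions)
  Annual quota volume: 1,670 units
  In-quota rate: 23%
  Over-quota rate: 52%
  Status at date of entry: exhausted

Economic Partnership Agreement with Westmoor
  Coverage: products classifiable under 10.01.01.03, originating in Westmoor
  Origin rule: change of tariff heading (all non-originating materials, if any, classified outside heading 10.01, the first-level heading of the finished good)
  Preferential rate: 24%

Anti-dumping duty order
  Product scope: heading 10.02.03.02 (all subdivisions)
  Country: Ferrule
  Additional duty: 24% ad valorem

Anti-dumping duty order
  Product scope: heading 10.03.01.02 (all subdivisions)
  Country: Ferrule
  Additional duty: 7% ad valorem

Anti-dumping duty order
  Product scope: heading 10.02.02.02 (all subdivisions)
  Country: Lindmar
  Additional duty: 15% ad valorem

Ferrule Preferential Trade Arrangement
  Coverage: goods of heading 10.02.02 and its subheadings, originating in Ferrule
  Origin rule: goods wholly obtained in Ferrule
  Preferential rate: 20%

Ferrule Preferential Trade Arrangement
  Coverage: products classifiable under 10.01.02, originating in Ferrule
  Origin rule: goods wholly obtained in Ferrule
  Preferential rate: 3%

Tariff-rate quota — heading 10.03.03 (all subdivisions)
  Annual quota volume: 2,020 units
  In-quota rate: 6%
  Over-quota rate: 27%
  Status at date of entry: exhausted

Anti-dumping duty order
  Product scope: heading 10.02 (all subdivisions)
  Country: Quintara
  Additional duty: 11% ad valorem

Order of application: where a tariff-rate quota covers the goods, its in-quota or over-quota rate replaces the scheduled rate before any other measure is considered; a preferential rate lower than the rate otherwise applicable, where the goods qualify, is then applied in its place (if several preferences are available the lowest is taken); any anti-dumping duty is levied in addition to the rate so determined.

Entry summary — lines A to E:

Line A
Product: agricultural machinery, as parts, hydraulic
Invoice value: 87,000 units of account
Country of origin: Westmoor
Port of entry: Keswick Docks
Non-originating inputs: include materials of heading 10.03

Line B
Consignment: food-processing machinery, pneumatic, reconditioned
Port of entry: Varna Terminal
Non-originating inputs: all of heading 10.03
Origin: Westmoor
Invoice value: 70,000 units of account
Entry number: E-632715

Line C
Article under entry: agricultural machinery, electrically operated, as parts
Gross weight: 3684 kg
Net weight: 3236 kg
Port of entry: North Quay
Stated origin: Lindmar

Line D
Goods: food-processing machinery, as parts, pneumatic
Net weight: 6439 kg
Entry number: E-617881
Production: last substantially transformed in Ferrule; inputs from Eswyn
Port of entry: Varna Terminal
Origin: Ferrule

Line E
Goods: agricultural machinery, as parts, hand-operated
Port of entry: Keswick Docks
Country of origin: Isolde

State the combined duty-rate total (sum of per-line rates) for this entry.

Line A: agricultural → 10.03; hydraulic → 10.03.01; as parts → 10.03.01.02. Scheduled 36%. Westmoor agreement on 10.01.01.03: 10.03.01.02 not covered. → 36%.
Line B: food-processing → 10.02; pneumatic → 10.02.02; reconditioned → 10.02.02.01. Scheduled 26%. Westmoor agreement on 10.01.01.03: 10.02.02.01 not covered. → 26%.
Line C: agricultural → 10.03; electrically operated → 10.03.02; as parts → 10.03.02.02. Scheduled 27%. quota on 10.03.02.02 exhausted → over-quota 52%. → 52%.
Line D: food-processing → 10.02; pneumatic → 10.02.02; as parts → 10.02.02.03. Scheduled 30%. Ferrule agreement on 10.02.02: not wholly obtained; Ferrule agreement on 10.01.02: 10.02.02.03 not covered. → 30%.
Line E: agricultural → 10.03; hand-operated → 10.03.03; as parts → 10.03.03.02. Scheduled 20%. quota on 10.03.03 exhausted → over-quota 27%. → 27%.
Sum: 36% + 26% + 52% + 30% + 27% = 171%.

171%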